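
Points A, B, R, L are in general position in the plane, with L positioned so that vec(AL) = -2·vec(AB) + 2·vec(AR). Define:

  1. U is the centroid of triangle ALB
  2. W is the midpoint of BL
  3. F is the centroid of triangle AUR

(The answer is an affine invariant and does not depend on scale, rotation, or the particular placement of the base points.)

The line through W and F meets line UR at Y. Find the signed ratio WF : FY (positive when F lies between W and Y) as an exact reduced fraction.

WF:FY = -5/2

Choose coordinates A = (0, 0), B = (1, 0), R = (0, 1), L = (-2, 2).
1. U is the centroid of triangle ALB ⇒ U = (-1/3, 2/3)
2. W is the midpoint of BL ⇒ W = (-1/2, 1)
3. F is the centroid of triangle AUR ⇒ F = (-1/9, 5/9)
line WF meets UR at Y = (-4/15, 11/15)
F = W + t·(Y−W) with t = 5/3, so WF:FY = 5/3:-2/3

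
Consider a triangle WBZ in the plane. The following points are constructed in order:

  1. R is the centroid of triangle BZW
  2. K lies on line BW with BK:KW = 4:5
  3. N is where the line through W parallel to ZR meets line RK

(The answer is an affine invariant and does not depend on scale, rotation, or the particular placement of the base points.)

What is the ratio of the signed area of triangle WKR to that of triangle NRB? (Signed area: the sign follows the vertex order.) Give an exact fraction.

[WKR]:[NRB] = 5/36

Choose coordinates W = (0, 0), B = (1, 0), Z = (0, 1).
1. R is the centroid of triangle BZW ⇒ R = (1/3, 1/3)
2. K lies on line BW with BK:KW = 4:5 ⇒ K = (5/9, 0)
3. N is where the line through W parallel to ZR meets line RK ⇒ N = (-5/3, 10/3)
2·[WKR] = 5/27, 2·[NRB] = 4/3
[WKR]:[NRB] = 5/27:4/3 = 5/36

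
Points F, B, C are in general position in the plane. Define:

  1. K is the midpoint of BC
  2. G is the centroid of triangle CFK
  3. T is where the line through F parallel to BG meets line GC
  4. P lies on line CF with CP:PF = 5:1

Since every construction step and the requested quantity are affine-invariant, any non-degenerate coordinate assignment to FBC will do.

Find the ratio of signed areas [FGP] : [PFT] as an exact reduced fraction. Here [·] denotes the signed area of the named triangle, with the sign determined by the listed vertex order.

Set F = (0, 0), B = (1, 0), C = (0, 1); any affine frame gives the same invariant.
1. K is the midpoint of BC ⇒ K = (1/2, 1/2)
2. G is the centroid of triangle CFK ⇒ G = (1/6, 1/2)
3. T is where the line through F parallel to BG meets line GC ⇒ T = (5/12, -1/4)
4. P lies on line CF with CP:PF = 5:1 ⇒ P = (0, 1/6)
2·[FGP] = 1/36, 2·[PFT] = 5/72
[FGP]:[PFT] = 1/36:5/72 = 2/5

[FGP]:[PFT] = 2/5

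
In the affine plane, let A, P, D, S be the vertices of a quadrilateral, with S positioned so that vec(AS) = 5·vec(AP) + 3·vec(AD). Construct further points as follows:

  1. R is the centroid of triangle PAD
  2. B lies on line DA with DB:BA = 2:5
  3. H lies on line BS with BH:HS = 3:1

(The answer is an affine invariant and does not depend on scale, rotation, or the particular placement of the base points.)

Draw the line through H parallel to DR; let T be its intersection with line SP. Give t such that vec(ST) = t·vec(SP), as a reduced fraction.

Set A = (0, 0), P = (1, 0), D = (0, 1), S = (5, 3); any affine frame gives the same invariant.
1. R is the centroid of triangle PAD ⇒ R = (1/3, 1/3)
2. B lies on line DA with DB:BA = 2:5 ⇒ B = (0, 5/7)
3. H lies on line BS with BH:HS = 3:1 ⇒ H = (15/4, 17/7)
through H parallel to DR: direction (1/3, -2/3); meets SP at T = (299/77, 333/154)
T = S + t·(P−S) with t = 43/154

t = 43/154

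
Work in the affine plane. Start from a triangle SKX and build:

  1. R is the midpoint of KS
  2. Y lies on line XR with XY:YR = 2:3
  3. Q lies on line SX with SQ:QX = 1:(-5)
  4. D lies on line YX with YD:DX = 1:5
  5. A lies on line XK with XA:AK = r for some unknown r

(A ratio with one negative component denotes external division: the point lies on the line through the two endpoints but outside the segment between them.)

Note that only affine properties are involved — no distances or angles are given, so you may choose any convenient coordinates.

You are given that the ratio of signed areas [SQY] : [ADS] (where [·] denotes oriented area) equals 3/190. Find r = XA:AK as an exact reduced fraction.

r = -4/3

Choose coordinates S = (0, 0), K = (1, 0), X = (0, 1).
1. R is the midpoint of KS ⇒ R = (1/2, 0)
2. Y lies on line XR with XY:YR = 2:3 ⇒ Y = (1/5, 3/5)
3. Q lies on line SX with SQ:QX = 1:(-5) ⇒ Q = (0, -1/4)
4. D lies on line YX with YD:DX = 1:5 ⇒ D = (1/6, 2/3)
5. With XA:AK = r, write λ = r/(r+1) so A = X + λ·(K−X); A is affine-linear in λ
Every point depending on A is an affine combination of A and λ-independent points, so each such coordinate is linear in λ; the λ² term in each signed area is a multiple of (K−X)×(K−X) = 0, so 2·[SQY] and 2·[ADS] are each linear in λ. Evaluating at λ=0 and λ=1:
  2·[SQY] = 1/20,   2·[ADS] = 5/6·λ − 1/6
So [SQY]:[ADS] = (1/20) / (5/6·λ − 1/6). Setting this equal to 3/190:
  1/20 = 3/190·(5/6·λ − 1/6)  ⇒  λ = 4
Then r = λ/(1−λ) = (4)/(-3) = -4/3. Check: with r = -4/3, A = (4, -3) and [SQY]:[ADS] = 3/190 as required.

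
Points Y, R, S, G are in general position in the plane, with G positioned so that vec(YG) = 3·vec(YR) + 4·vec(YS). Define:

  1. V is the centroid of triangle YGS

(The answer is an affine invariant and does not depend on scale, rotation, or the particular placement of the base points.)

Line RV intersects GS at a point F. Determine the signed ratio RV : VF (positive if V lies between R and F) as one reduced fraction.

Choose coordinates Y = (0, 0), R = (1, 0), S = (0, 1), G = (3, 4).
1. V is the centroid of triangle YGS ⇒ V = (1, 5/3)
line RV meets GS at F = (1, 2)
V = R + t·(F−R) with t = 5/6, so RV:VF = 5/6:1/6

RV:VF = 5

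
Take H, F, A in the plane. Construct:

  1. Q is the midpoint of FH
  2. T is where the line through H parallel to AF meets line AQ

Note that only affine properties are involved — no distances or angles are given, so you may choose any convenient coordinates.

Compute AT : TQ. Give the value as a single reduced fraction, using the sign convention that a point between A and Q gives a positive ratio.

AT:TQ = -2

Work in coordinates with H = (0, 0), F = (1, 0), A = (0, 1).
1. Q is the midpoint of FH ⇒ Q = (1/2, 0)
2. T is where the line through H parallel to AF meets line AQ ⇒ T = (1, -1)
T = A + t·(Q−A) with t = 2, so AT:TQ = t:(1−t) = 2:-1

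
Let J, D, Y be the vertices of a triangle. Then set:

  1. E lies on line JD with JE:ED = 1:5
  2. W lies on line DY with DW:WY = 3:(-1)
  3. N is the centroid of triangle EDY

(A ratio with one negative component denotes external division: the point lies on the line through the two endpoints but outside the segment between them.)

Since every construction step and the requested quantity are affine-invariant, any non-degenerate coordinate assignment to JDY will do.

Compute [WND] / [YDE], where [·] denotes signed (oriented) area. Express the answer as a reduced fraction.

Work in coordinates with J = (0, 0), D = (1, 0), Y = (0, 1).
1. E lies on line JD with JE:ED = 1:5 ⇒ E = (1/6, 0)
2. W lies on line DY with DW:WY = 3:(-1) ⇒ W = (-1/2, 3/2)
3. N is the centroid of triangle EDY ⇒ N = (7/18, 1/3)
2·[WND] = 5/12, 2·[YDE] = -5/6
[WND]:[YDE] = 5/12:-5/6 = -1/2

[WND]:[YDE] = -1/2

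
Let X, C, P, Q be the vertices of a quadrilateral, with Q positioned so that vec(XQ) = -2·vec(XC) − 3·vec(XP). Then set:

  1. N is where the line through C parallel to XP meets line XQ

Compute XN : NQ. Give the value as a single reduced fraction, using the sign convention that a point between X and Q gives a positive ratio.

Assign X = (0, 0), C = (1, 0), P = (0, 1), Q = (-2, -3) — the answer is frame-independent, so this choice is without loss of generality.
1. N is where the line through C parallel to XP meets line XQ ⇒ N = (1, 3/2)
N = X + t·(Q−X) with t = -1/2, so XN:NQ = t:(1−t) = -1/2:3/2

XN:NQ = -1/3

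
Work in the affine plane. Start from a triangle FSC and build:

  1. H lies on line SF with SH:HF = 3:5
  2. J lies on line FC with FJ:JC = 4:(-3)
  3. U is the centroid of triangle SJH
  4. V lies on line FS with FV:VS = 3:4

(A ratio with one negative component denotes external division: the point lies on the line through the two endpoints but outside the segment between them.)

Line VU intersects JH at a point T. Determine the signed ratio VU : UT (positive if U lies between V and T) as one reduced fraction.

VU:UT = -18/7

Choose coordinates F = (0, 0), S = (1, 0), C = (0, 1).
1. H lies on line SF with SH:HF = 3:5 ⇒ H = (5/8, 0)
2. J lies on line FC with FJ:JC = 4:(-3) ⇒ J = (0, 4)
3. U is the centroid of triangle SJH ⇒ U = (13/24, 4/3)
4. V lies on line FS with FV:VS = 3:4 ⇒ V = (3/7, 0)
line VU meets JH at T = (215/432, 22/27)
U = V + t·(T−V) with t = 18/11, so VU:UT = 18/11:-7/11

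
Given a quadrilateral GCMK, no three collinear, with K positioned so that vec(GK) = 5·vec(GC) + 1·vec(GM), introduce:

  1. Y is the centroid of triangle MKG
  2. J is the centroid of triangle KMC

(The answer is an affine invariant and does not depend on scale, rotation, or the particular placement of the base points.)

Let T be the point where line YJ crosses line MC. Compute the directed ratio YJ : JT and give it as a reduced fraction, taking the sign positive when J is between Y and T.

YJ:JT = -1/5

Assign G = (0, 0), C = (1, 0), M = (0, 1), K = (5, 1) — the answer is frame-independent, so this choice is without loss of generality.
1. Y is the centroid of triangle MKG ⇒ Y = (5/3, 2/3)
2. J is the centroid of triangle KMC ⇒ J = (2, 2/3)
line YJ meets MC at T = (1/3, 2/3)
J = Y + t·(T−Y) with t = -1/4, so YJ:JT = -1/4:5/4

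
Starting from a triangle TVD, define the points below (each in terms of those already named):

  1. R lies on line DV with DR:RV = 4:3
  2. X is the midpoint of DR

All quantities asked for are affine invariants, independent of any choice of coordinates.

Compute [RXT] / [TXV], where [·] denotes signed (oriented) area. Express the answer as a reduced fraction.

[RXT]:[TXV] = -2/5

Choose coordinates T = (0, 0), V = (1, 0), D = (0, 1).
1. R lies on line DV with DR:RV = 4:3 ⇒ R = (4/7, 3/7)
2. X is the midpoint of DR ⇒ X = (2/7, 5/7)
2·[RXT] = 2/7, 2·[TXV] = -5/7
[RXT]:[TXV] = 2/7:-5/7 = -2/5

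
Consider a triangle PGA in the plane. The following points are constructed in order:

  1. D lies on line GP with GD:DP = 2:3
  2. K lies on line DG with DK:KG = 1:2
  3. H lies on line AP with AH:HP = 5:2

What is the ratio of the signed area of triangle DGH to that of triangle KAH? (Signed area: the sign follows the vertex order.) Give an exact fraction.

Choose coordinates P = (0, 0), G = (1, 0), A = (0, 1).
1. D lies on line GP with GD:DP = 2:3 ⇒ D = (3/5, 0)
2. K lies on line DG with DK:KG = 1:2 ⇒ K = (11/15, 0)
3. H lies on line AP with AH:HP = 5:2 ⇒ H = (0, 2/7)
2·[DGH] = 4/35, 2·[KAH] = 11/21
[DGH]:[KAH] = 4/35:11/21 = 12/55

[DGH]:[KAH] = 12/55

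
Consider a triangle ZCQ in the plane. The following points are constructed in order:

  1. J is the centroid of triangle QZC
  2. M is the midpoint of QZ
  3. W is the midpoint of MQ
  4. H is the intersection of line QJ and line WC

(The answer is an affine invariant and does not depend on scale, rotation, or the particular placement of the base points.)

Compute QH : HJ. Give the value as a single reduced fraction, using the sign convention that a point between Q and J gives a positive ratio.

Assign Z = (0, 0), C = (1, 0), Q = (0, 1) — the answer is frame-independent, so this choice is without loss of generality.
1. J is the centroid of triangle QZC ⇒ J = (1/3, 1/3)
2. M is the midpoint of QZ ⇒ M = (0, 1/2)
3. W is the midpoint of MQ ⇒ W = (0, 3/4)
4. H is the intersection of line QJ and line WC ⇒ H = (1/5, 3/5)
H = Q + t·(J−Q) with t = 3/5, so QH:HJ = t:(1−t) = 3/5:2/5

QH:HJ = 3/2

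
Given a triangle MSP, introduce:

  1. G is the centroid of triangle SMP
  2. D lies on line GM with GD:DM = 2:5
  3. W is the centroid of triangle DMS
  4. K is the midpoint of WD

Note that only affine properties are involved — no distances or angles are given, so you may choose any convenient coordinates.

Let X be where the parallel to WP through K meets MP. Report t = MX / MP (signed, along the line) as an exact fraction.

t = 23/26

Assign M = (0, 0), S = (1, 0), P = (0, 1) — the answer is frame-independent, so this choice is without loss of generality.
1. G is the centroid of triangle SMP ⇒ G = (1/3, 1/3)
2. D lies on line GM with GD:DM = 2:5 ⇒ D = (5/21, 5/21)
3. W is the centroid of triangle DMS ⇒ W = (26/63, 5/63)
4. K is the midpoint of WD ⇒ K = (41/126, 10/63)
through K parallel to WP: direction (-26/63, 58/63); meets MP at X = (0, 23/26)
X = M + t·(P−M) with t = 23/26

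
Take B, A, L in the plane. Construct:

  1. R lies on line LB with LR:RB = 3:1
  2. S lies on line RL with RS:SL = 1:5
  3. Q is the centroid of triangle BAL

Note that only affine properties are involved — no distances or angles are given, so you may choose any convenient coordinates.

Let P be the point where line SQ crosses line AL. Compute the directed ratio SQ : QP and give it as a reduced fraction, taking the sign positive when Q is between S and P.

Assign B = (0, 0), A = (1, 0), L = (0, 1) — the answer is frame-independent, so this choice is without loss of generality.
1. R lies on line LB with LR:RB = 3:1 ⇒ R = (0, 1/4)
2. S lies on line RL with RS:SL = 1:5 ⇒ S = (0, 3/8)
3. Q is the centroid of triangle BAL ⇒ Q = (1/3, 1/3)
line SQ meets AL at P = (5/7, 2/7)
Q = S + t·(P−S) with t = 7/15, so SQ:QP = 7/15:8/15

SQ:QP = 7/8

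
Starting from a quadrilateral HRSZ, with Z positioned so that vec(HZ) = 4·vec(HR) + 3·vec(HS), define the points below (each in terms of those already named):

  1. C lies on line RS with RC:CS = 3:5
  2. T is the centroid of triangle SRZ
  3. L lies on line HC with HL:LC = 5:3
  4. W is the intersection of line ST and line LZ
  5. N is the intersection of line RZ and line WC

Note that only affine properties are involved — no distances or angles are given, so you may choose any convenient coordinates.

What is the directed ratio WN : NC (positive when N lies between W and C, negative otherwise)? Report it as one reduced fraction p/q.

Set H = (0, 0), R = (1, 0), S = (0, 1), Z = (4, 3); any affine frame gives the same invariant.
1. C lies on line RS with RC:CS = 3:5 ⇒ C = (5/8, 3/8)
2. T is the centroid of triangle SRZ ⇒ T = (5/3, 4/3)
3. L lies on line HC with HL:LC = 5:3 ⇒ L = (25/64, 15/64)
4. W is the intersection of line ST and line LZ ⇒ W = (205/109, 150/109)
5. N is the intersection of line RZ and line WC ⇒ N = (160/37, 123/37)
N = W + t·(C−W) with t = -72/37, so WN:NC = t:(1−t) = -72/37:109/37

WN:NC = -72/109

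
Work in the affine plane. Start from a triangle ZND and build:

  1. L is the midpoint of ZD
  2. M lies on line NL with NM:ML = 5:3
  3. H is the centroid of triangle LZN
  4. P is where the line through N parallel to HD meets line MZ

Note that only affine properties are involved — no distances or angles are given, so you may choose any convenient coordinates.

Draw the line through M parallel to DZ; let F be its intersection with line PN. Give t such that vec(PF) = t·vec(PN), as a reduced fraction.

Choose coordinates Z = (0, 0), N = (1, 0), D = (0, 1).
1. L is the midpoint of ZD ⇒ L = (0, 1/2)
2. M lies on line NL with NM:ML = 5:3 ⇒ M = (3/8, 5/16)
3. H is the centroid of triangle LZN ⇒ H = (1/3, 1/6)
4. P is where the line through N parallel to HD meets line MZ ⇒ P = (3/4, 5/8)
through M parallel to DZ: direction (0, -1); meets PN at F = (3/8, 25/16)
F = P + t·(N−P) with t = -3/2

t = -3/2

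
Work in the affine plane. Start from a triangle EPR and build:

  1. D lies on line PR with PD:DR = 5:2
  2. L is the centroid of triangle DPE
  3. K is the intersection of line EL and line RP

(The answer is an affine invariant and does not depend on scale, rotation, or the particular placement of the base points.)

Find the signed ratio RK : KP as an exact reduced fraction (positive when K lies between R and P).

RK:KP = 9/5

Set E = (0, 0), P = (1, 0), R = (0, 1); any affine frame gives the same invariant.
1. D lies on line PR with PD:DR = 5:2 ⇒ D = (2/7, 5/7)
2. L is the centroid of triangle DPE ⇒ L = (3/7, 5/21)
3. K is the intersection of line EL and line RP ⇒ K = (9/14, 5/14)
K = R + t·(P−R) with t = 9/14, so RK:KP = t:(1−t) = 9/14:5/14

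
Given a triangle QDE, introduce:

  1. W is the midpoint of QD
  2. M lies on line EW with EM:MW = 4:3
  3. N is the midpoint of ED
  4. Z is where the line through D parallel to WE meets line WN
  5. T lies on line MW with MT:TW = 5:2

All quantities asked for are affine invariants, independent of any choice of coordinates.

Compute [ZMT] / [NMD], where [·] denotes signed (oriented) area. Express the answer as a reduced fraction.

Assign Q = (0, 0), D = (1, 0), E = (0, 1) — the answer is frame-independent, so this choice is without loss of generality.
1. W is the midpoint of QD ⇒ W = (1/2, 0)
2. M lies on line EW with EM:MW = 4:3 ⇒ M = (2/7, 3/7)
3. N is the midpoint of ED ⇒ N = (1/2, 1/2)
4. Z is where the line through D parallel to WE meets line WN ⇒ Z = (1/2, 1)
5. T lies on line MW with MT:TW = 5:2 ⇒ T = (43/98, 6/49)
2·[ZMT] = 15/98, 2·[NMD] = 1/7
[ZMT]:[NMD] = 15/98:1/7 = 15/14

[ZMT]:[NMD] = 15/14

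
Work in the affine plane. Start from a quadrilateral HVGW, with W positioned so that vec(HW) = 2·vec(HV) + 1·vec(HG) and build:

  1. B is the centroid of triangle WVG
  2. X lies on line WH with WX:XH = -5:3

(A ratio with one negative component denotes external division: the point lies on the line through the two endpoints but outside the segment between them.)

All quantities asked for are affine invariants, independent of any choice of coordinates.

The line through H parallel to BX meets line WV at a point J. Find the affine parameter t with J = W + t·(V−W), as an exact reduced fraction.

Choose coordinates H = (0, 0), V = (1, 0), G = (0, 1), W = (2, 1).
1. B is the centroid of triangle WVG ⇒ B = (1, 2/3)
2. X lies on line WH with WX:XH = -5:3 ⇒ X = (-3, -3/2)
through H parallel to BX: direction (-4, -13/6); meets WV at J = (24/11, 13/11)
J = W + t·(V−W) with t = -2/11

t = -2/11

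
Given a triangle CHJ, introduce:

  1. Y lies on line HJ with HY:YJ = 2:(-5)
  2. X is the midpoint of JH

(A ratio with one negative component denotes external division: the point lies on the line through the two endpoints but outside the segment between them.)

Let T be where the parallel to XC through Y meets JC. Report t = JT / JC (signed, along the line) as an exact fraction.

Choose coordinates C = (0, 0), H = (1, 0), J = (0, 1).
1. Y lies on line HJ with HY:YJ = 2:(-5) ⇒ Y = (5/3, -2/3)
2. X is the midpoint of JH ⇒ X = (1/2, 1/2)
through Y parallel to XC: direction (-1/2, -1/2); meets JC at T = (0, -7/3)
T = J + t·(C−J) with t = 10/3

t = 10/3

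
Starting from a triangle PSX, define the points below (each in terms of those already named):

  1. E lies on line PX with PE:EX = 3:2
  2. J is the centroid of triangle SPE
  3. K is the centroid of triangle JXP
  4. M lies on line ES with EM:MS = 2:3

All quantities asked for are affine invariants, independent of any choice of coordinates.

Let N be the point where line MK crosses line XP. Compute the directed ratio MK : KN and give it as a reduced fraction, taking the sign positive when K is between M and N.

Set P = (0, 0), S = (1, 0), X = (0, 1); any affine frame gives the same invariant.
1. E lies on line PX with PE:EX = 3:2 ⇒ E = (0, 3/5)
2. J is the centroid of triangle SPE ⇒ J = (1/3, 1/5)
3. K is the centroid of triangle JXP ⇒ K = (1/9, 2/5)
4. M lies on line ES with EM:MS = 2:3 ⇒ M = (2/5, 9/25)
line MK meets XP at N = (0, 27/65)
K = M + t·(N−M) with t = 13/18, so MK:KN = 13/18:5/18

MK:KN = 13/5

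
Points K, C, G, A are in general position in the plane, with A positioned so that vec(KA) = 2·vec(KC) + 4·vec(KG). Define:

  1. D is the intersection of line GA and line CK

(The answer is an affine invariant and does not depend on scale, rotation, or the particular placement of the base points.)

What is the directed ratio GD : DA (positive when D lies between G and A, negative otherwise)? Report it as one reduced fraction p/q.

Assign K = (0, 0), C = (1, 0), G = (0, 1), A = (2, 4) — the answer is frame-independent, so this choice is without loss of generality.
1. D is the intersection of line GA and line CK ⇒ D = (-2/3, 0)
D = G + t·(A−G) with t = -1/3, so GD:DA = t:(1−t) = -1/3:4/3

GD:DA = -1/4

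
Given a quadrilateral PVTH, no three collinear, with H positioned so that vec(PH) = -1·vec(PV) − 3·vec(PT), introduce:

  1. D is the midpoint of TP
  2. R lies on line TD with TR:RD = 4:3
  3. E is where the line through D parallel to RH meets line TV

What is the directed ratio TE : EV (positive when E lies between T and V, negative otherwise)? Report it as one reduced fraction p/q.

TE:EV = 7/59

Work in coordinates with P = (0, 0), V = (1, 0), T = (0, 1), H = (-1, -3).
1. D is the midpoint of TP ⇒ D = (0, 1/2)
2. R lies on line TD with TR:RD = 4:3 ⇒ R = (0, 5/7)
3. E is where the line through D parallel to RH meets line TV ⇒ E = (7/66, 59/66)
E = T + t·(V−T) with t = 7/66, so TE:EV = t:(1−t) = 7/66:59/66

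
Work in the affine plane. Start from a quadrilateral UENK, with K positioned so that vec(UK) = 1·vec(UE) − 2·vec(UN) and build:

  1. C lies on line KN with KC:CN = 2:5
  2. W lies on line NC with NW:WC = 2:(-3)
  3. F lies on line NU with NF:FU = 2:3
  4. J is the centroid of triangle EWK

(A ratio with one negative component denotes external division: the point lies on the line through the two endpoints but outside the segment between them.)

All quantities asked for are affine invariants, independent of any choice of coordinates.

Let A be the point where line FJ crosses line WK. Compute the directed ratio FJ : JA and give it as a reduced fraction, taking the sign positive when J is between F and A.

Choose coordinates U = (0, 0), E = (1, 0), N = (0, 1), K = (1, -2).
1. C lies on line KN with KC:CN = 2:5 ⇒ C = (5/7, -8/7)
2. W lies on line NC with NW:WC = 2:(-3) ⇒ W = (-10/7, 37/7)
3. F lies on line NU with NF:FU = 2:3 ⇒ F = (0, 3/5)
4. J is the centroid of triangle EWK ⇒ J = (4/21, 23/21)
line FJ meets WK at A = (1/14, 11/14)
J = F + t·(A−F) with t = 8/3, so FJ:JA = 8/3:-5/3

FJ:JA = -8/5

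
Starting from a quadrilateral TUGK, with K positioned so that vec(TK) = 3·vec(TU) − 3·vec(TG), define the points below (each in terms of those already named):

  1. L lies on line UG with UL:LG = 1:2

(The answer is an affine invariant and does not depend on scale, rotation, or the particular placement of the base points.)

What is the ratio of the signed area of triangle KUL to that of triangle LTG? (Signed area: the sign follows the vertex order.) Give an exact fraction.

Choose coordinates T = (0, 0), U = (1, 0), G = (0, 1), K = (3, -3).
1. L lies on line UG with UL:LG = 1:2 ⇒ L = (2/3, 1/3)
2·[KUL] = 1/3, 2·[LTG] = -2/3
[KUL]:[LTG] = 1/3:-2/3 = -1/2

[KUL]:[LTG] = -1/2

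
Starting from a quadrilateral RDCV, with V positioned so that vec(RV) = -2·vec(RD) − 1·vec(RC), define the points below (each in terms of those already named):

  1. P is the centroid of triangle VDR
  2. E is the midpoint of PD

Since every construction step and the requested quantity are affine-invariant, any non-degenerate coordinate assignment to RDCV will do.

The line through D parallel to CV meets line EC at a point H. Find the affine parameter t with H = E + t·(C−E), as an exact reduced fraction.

t = -1/3

Work in coordinates with R = (0, 0), D = (1, 0), C = (0, 1), V = (-2, -1).
1. P is the centroid of triangle VDR ⇒ P = (-1/3, -1/3)
2. E is the midpoint of PD ⇒ E = (1/3, -1/6)
through D parallel to CV: direction (-2, -2); meets EC at H = (4/9, -5/9)
H = E + t·(C−E) with t = -1/3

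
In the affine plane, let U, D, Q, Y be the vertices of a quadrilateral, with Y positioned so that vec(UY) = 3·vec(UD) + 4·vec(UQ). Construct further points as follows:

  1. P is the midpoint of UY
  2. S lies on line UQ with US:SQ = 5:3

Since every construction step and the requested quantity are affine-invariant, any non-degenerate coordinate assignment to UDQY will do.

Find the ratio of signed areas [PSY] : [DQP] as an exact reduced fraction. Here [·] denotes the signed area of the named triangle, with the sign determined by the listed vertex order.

[PSY]:[DQP] = 3/8

Assign U = (0, 0), D = (1, 0), Q = (0, 1), Y = (3, 4) — the answer is frame-independent, so this choice is without loss of generality.
1. P is the midpoint of UY ⇒ P = (3/2, 2)
2. S lies on line UQ with US:SQ = 5:3 ⇒ S = (0, 5/8)
2·[PSY] = -15/16, 2·[DQP] = -5/2
[PSY]:[DQP] = -15/16:-5/2 = 3/8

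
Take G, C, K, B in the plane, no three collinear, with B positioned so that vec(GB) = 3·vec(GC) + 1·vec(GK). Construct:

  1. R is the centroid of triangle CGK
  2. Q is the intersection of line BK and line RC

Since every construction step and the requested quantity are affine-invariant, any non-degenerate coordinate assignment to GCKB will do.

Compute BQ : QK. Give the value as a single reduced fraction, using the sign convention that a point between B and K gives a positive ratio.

BQ:QK = -4

Set G = (0, 0), C = (1, 0), K = (0, 1), B = (3, 1); any affine frame gives the same invariant.
1. R is the centroid of triangle CGK ⇒ R = (1/3, 1/3)
2. Q is the intersection of line BK and line RC ⇒ Q = (-1, 1)
Q = B + t·(K−B) with t = 4/3, so BQ:QK = t:(1−t) = 4/3:-1/3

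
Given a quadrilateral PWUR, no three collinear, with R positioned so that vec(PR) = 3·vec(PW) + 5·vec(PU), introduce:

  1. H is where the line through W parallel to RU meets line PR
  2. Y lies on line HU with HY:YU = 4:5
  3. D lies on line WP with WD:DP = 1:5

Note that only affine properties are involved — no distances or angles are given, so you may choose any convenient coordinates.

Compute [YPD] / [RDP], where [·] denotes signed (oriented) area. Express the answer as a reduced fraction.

[YPD]:[RDP] = 88/135

Assign P = (0, 0), W = (1, 0), U = (0, 1), R = (3, 5) — the answer is frame-independent, so this choice is without loss of generality.
1. H is where the line through W parallel to RU meets line PR ⇒ H = (-4, -20/3)
2. Y lies on line HU with HY:YU = 4:5 ⇒ Y = (-20/9, -88/27)
3. D lies on line WP with WD:DP = 1:5 ⇒ D = (5/6, 0)
2·[YPD] = -220/81, 2·[RDP] = -25/6
[YPD]:[RDP] = -220/81:-25/6 = 88/135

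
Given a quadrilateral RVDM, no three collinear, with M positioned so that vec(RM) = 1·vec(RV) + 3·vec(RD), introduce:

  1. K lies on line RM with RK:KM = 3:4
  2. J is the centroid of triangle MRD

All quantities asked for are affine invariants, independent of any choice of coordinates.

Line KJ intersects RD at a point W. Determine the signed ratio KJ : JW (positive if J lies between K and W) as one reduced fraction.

Choose coordinates R = (0, 0), V = (1, 0), D = (0, 1), M = (1, 3).
1. K lies on line RM with RK:KM = 3:4 ⇒ K = (3/7, 9/7)
2. J is the centroid of triangle MRD ⇒ J = (1/3, 4/3)
line KJ meets RD at W = (0, 3/2)
J = K + t·(W−K) with t = 2/9, so KJ:JW = 2/9:7/9

KJ:JW = 2/7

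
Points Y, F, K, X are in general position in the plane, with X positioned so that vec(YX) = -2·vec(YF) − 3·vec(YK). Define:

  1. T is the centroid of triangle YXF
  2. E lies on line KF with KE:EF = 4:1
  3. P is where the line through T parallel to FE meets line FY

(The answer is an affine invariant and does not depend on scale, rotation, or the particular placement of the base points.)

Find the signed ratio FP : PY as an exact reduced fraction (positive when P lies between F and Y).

FP:PY = -7/4

Set Y = (0, 0), F = (1, 0), K = (0, 1), X = (-2, -3); any affine frame gives the same invariant.
1. T is the centroid of triangle YXF ⇒ T = (-1/3, -1)
2. E lies on line KF with KE:EF = 4:1 ⇒ E = (4/5, 1/5)
3. P is where the line through T parallel to FE meets line FY ⇒ P = (-4/3, 0)
P = F + t·(Y−F) with t = 7/3, so FP:PY = t:(1−t) = 7/3:-4/3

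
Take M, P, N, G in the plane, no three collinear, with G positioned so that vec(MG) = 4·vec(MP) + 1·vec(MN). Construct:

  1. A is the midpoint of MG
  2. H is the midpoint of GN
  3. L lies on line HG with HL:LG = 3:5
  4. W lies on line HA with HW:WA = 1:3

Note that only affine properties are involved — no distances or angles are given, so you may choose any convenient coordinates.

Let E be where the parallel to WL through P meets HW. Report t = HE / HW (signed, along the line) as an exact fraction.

t = 20/3

Work in coordinates with M = (0, 0), P = (1, 0), N = (0, 1), G = (4, 1).
1. A is the midpoint of MG ⇒ A = (2, 1/2)
2. H is the midpoint of GN ⇒ H = (2, 1)
3. L lies on line HG with HL:LG = 3:5 ⇒ L = (11/4, 1)
4. W lies on line HA with HW:WA = 1:3 ⇒ W = (2, 7/8)
through P parallel to WL: direction (3/4, 1/8); meets HW at E = (2, 1/6)
E = H + t·(W−H) with t = 20/3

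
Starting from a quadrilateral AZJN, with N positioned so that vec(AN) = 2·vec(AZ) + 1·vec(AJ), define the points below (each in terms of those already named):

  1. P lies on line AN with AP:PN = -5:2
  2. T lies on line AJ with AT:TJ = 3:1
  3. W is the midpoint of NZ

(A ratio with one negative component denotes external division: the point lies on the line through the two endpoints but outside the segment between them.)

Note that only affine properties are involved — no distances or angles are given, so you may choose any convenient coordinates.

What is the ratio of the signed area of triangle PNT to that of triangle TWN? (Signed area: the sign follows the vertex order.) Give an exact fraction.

Work in coordinates with A = (0, 0), Z = (1, 0), J = (0, 1), N = (2, 1).
1. P lies on line AN with AP:PN = -5:2 ⇒ P = (10/3, 5/3)
2. T lies on line AJ with AT:TJ = 3:1 ⇒ T = (0, 3/4)
3. W is the midpoint of NZ ⇒ W = (3/2, 1/2)
2·[PNT] = -1, 2·[TWN] = 7/8
[PNT]:[TWN] = -1:7/8 = -8/7

[PNT]:[TWN] = -8/7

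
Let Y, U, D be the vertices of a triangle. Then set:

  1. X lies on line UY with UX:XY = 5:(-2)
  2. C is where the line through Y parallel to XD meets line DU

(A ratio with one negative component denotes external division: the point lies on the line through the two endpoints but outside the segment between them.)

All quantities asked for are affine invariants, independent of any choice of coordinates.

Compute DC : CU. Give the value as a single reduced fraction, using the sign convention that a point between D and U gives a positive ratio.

Work in coordinates with Y = (0, 0), U = (1, 0), D = (0, 1).
1. X lies on line UY with UX:XY = 5:(-2) ⇒ X = (-2/3, 0)
2. C is where the line through Y parallel to XD meets line DU ⇒ C = (2/5, 3/5)
C = D + t·(U−D) with t = 2/5, so DC:CU = t:(1−t) = 2/5:3/5

DC:CU = 2/3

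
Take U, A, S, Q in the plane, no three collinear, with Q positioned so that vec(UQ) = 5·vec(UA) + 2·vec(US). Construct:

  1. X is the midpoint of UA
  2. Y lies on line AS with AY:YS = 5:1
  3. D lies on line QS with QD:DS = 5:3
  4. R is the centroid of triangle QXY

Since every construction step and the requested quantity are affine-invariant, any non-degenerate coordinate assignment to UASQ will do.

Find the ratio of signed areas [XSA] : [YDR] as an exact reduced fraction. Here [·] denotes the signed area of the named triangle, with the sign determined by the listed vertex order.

Set U = (0, 0), A = (1, 0), S = (0, 1), Q = (5, 2); any affine frame gives the same invariant.
1. X is the midpoint of UA ⇒ X = (1/2, 0)
2. Y lies on line AS with AY:YS = 5:1 ⇒ Y = (1/6, 5/6)
3. D lies on line QS with QD:DS = 5:3 ⇒ D = (15/8, 11/8)
4. R is the centroid of triangle QXY ⇒ R = (17/9, 17/18)
2·[XSA] = -1/2, 2·[YDR] = -107/144
[XSA]:[YDR] = -1/2:-107/144 = 72/107

[XSA]:[YDR] = 72/107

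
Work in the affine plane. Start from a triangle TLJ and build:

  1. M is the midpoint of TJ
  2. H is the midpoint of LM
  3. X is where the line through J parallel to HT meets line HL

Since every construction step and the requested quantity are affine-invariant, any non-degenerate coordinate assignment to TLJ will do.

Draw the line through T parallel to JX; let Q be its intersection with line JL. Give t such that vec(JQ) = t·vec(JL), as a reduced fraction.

Assign T = (0, 0), L = (1, 0), J = (0, 1) — the answer is frame-independent, so this choice is without loss of generality.
1. M is the midpoint of TJ ⇒ M = (0, 1/2)
2. H is the midpoint of LM ⇒ H = (1/2, 1/4)
3. X is where the line through J parallel to HT meets line HL ⇒ X = (-1/2, 3/4)
through T parallel to JX: direction (-1/2, -1/4); meets JL at Q = (2/3, 1/3)
Q = J + t·(L−J) with t = 2/3

t = 2/3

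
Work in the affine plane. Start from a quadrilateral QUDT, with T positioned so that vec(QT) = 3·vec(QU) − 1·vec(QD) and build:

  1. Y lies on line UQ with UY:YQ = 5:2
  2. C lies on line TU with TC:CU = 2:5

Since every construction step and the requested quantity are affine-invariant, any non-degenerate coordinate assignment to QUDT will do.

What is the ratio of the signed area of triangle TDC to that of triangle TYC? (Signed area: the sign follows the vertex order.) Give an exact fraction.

Work in coordinates with Q = (0, 0), U = (1, 0), D = (0, 1), T = (3, -1).
1. Y lies on line UQ with UY:YQ = 5:2 ⇒ Y = (2/7, 0)
2. C lies on line TU with TC:CU = 2:5 ⇒ C = (17/7, -5/7)
2·[TDC] = 2/7, 2·[TYC] = -10/49
[TDC]:[TYC] = 2/7:-10/49 = -7/5

[TDC]:[TYC] = -7/5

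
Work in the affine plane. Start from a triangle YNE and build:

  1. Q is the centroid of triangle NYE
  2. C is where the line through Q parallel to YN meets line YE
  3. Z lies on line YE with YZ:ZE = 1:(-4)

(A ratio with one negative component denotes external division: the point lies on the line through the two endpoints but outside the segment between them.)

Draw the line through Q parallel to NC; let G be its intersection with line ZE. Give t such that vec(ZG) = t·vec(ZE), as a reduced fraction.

t = 7/12

Choose coordinates Y = (0, 0), N = (1, 0), E = (0, 1).
1. Q is the centroid of triangle NYE ⇒ Q = (1/3, 1/3)
2. C is where the line through Q parallel to YN meets line YE ⇒ C = (0, 1/3)
3. Z lies on line YE with YZ:ZE = 1:(-4) ⇒ Z = (0, -1/3)
through Q parallel to NC: direction (-1, 1/3); meets ZE at G = (0, 4/9)
G = Z + t·(E−Z) with t = 7/12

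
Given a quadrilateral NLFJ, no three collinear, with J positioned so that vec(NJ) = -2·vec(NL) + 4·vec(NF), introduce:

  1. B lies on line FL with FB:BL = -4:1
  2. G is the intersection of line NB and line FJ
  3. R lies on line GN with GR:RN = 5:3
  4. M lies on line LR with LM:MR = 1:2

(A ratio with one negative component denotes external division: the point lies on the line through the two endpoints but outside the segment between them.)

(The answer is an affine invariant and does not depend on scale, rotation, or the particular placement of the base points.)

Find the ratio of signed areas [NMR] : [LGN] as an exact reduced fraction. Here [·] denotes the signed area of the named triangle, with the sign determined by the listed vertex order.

[NMR]:[LGN] = 1/4

Choose coordinates N = (0, 0), L = (1, 0), F = (0, 1), J = (-2, 4).
1. B lies on line FL with FB:BL = -4:1 ⇒ B = (4/3, -1/3)
2. G is the intersection of line NB and line FJ ⇒ G = (4/5, -1/5)
3. R lies on line GN with GR:RN = 5:3 ⇒ R = (3/10, -3/40)
4. M lies on line LR with LM:MR = 1:2 ⇒ M = (23/30, -1/40)
2·[NMR] = -1/20, 2·[LGN] = -1/5
[NMR]:[LGN] = -1/20:-1/5 = 1/4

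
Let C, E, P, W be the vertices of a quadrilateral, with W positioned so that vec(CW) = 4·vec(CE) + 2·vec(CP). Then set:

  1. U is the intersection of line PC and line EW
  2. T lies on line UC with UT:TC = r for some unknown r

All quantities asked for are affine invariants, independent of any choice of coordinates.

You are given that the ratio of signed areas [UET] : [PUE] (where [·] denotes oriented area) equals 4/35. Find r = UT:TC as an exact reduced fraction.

Work in coordinates with C = (0, 0), E = (1, 0), P = (0, 1), W = (4, 2).
1. U is the intersection of line PC and line EW ⇒ U = (0, -2/3)
2. With UT:TC = r, write λ = r/(r+1) so T = U + λ·(C−U); T is affine-linear in λ
Every point depending on T is an affine combination of T and λ-independent points, so each such coordinate is linear in λ; the λ² term in each signed area is a multiple of (C−U)×(C−U) = 0, so 2·[UET] and 2·[PUE] are each linear in λ. Evaluating at λ=0 and λ=1:
  2·[UET] = 2/3·λ,   2·[PUE] = 5/3
So [UET]:[PUE] = (2/3·λ) / (5/3). Setting this equal to 4/35:
  2/3·λ = 4/35·(5/3)  ⇒  λ = 2/7
Then r = λ/(1−λ) = (2/7)/(5/7) = 2/5. Check: with r = 2/5, T = (0, -10/21) and [UET]:[PUE] = 4/35 as required.

r = 2/5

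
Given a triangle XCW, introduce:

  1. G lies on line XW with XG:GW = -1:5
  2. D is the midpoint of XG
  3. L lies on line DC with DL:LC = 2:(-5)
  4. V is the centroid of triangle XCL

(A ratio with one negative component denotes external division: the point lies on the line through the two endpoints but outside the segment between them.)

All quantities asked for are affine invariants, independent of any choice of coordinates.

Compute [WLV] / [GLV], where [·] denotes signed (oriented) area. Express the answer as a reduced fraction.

Choose coordinates X = (0, 0), C = (1, 0), W = (0, 1).
1. G lies on line XW with XG:GW = -1:5 ⇒ G = (0, -1/4)
2. D is the midpoint of XG ⇒ D = (0, -1/8)
3. L lies on line DC with DL:LC = 2:(-5) ⇒ L = (-2/3, -5/24)
4. V is the centroid of triangle XCL ⇒ V = (1/9, -5/72)
2·[WLV] = 61/72, 2·[GLV] = -1/8
[WLV]:[GLV] = 61/72:-1/8 = -61/9

[WLV]:[GLV] = -61/9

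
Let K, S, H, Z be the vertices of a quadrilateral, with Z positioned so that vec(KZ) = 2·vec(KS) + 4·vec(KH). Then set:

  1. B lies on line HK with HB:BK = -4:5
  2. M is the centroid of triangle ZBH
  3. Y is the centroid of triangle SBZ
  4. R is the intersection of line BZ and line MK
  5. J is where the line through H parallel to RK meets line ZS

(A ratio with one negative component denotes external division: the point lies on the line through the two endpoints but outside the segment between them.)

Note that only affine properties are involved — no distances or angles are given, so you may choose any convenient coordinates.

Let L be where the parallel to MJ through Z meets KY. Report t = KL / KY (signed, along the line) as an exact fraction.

Choose coordinates K = (0, 0), S = (1, 0), H = (0, 1), Z = (2, 4).
1. B lies on line HK with HB:BK = -4:5 ⇒ B = (0, 5)
2. M is the centroid of triangle ZBH ⇒ M = (2/3, 10/3)
3. Y is the centroid of triangle SBZ ⇒ Y = (1, 3)
4. R is the intersection of line BZ and line MK ⇒ R = (10/11, 50/11)
5. J is where the line through H parallel to RK meets line ZS ⇒ J = (-5, -24)
through Z parallel to MJ: direction (-17/3, -82/3); meets KY at L = (96/31, 288/31)
L = K + t·(Y−K) with t = 96/31

t = 96/31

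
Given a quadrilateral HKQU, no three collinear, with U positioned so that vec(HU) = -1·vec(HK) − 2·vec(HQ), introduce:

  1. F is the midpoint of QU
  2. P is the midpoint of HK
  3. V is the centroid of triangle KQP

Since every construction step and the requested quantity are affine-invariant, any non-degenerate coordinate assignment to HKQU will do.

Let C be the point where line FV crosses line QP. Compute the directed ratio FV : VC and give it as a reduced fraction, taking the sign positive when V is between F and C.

Set H = (0, 0), K = (1, 0), Q = (0, 1), U = (-1, -2); any affine frame gives the same invariant.
1. F is the midpoint of QU ⇒ F = (-1/2, -1/2)
2. P is the midpoint of HK ⇒ P = (1/2, 0)
3. V is the centroid of triangle KQP ⇒ V = (1/2, 1/3)
line FV meets QP at C = (13/34, 4/17)
V = F + t·(C−F) with t = 17/15, so FV:VC = 17/15:-2/15

FV:VC = -17/2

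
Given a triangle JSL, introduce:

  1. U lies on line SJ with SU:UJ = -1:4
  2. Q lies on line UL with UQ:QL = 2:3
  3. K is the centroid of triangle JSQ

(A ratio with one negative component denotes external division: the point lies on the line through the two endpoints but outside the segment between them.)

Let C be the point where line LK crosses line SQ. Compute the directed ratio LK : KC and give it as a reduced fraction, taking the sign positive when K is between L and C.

LK:KC = 1/2

Set J = (0, 0), S = (1, 0), L = (0, 1); any affine frame gives the same invariant.
1. U lies on line SJ with SU:UJ = -1:4 ⇒ U = (4/3, 0)
2. Q lies on line UL with UQ:QL = 2:3 ⇒ Q = (4/5, 2/5)
3. K is the centroid of triangle JSQ ⇒ K = (3/5, 2/15)
line LK meets SQ at C = (9/5, -8/5)
K = L + t·(C−L) with t = 1/3, so LK:KC = 1/3:2/3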